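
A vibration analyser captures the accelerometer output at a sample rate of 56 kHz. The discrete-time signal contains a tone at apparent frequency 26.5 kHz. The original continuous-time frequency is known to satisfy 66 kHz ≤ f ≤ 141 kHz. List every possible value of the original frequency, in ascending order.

82.5 kHz, 85.5 kHz, 138.5 kHz

Frequencies that alias to 26.5 kHz are k·fs ± 26.5 kHz for integer k ≥ 0.
k=0: 26.5 kHz.
k=1: 29.5 kHz, 82.5 kHz.
k=2: 85.5 kHz, 138.5 kHz.
k=3: 141.5 kHz, 194.5 kHz.
Within [66 kHz, 141 kHz]: 82.5 kHz, 85.5 kHz, 138.5 kHz.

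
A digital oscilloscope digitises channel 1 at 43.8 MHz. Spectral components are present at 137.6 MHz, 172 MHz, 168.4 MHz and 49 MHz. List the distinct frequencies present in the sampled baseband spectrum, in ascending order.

3.2 MHz, 5.2 MHz, 6.2 MHz, 6.8 MHz

fs/2 = 21.9 MHz.
137.6 MHz mod fs = 6.2 MHz.
6.2 MHz ≤ fs/2 = 21.9 MHz, appears at 6.2 MHz.
172 MHz mod fs = 40.6 MHz.
40.6 MHz > fs/2 = 21.9 MHz, folds to fs − 40.6 MHz = 3.2 MHz.
168.4 MHz mod fs = 37 MHz.
37 MHz > fs/2 = 21.9 MHz, folds to fs − 37 MHz = 6.8 MHz.
49 MHz mod fs = 5.2 MHz.
5.2 MHz ≤ fs/2 = 21.9 MHz, appears at 5.2 MHz.
Distinct values: {3.2 MHz, 5.2 MHz, 6.2 MHz, 6.8 MHz}.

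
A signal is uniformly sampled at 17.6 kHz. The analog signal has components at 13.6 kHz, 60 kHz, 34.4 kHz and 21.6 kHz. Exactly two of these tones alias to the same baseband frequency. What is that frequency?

fs/2 = 8.8 kHz.
13.6 kHz > fs/2 = 8.8 kHz, folds to fs − 13.6 kHz = 4 kHz.
60 kHz mod fs = 7.2 kHz.
7.2 kHz ≤ fs/2 = 8.8 kHz, appears at 7.2 kHz.
34.4 kHz mod fs = 16.8 kHz.
16.8 kHz > fs/2 = 8.8 kHz, folds to fs − 16.8 kHz = 0.8 kHz.
21.6 kHz mod fs = 4 kHz.
4 kHz ≤ fs/2 = 8.8 kHz, appears at 4 kHz.
13.6 kHz and 21.6 kHz both map to 4 kHz.

4 kHz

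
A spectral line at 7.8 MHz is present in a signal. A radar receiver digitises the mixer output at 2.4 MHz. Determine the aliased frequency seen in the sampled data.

0.6 MHz

7.8 MHz mod fs = 0.6 MHz.
0.6 MHz ≤ fs/2 = 1.2 MHz, appears at 0.6 MHz.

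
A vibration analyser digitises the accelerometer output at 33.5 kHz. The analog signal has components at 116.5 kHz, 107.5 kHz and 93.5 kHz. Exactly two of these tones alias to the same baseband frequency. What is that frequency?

7 kHz

fs/2 = 16.75 kHz.
116.5 kHz mod fs = 16 kHz.
16 kHz ≤ fs/2 = 16.75 kHz, appears at 16 kHz.
107.5 kHz mod fs = 7 kHz.
7 kHz ≤ fs/2 = 16.75 kHz, appears at 7 kHz.
93.5 kHz mod fs = 26.5 kHz.
26.5 kHz > fs/2 = 16.75 kHz, folds to fs − 26.5 kHz = 7 kHz.
93.5 kHz and 107.5 kHz both map to 7 kHz.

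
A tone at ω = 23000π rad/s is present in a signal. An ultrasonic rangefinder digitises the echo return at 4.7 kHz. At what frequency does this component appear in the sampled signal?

2.1 kHz

ω = 23000π rad/s → f = ω/(2π) = 11500 Hz = 11.5 kHz.
11.5 kHz mod fs = 2.1 kHz.
2.1 kHz ≤ fs/2 = 2.35 kHz, appears at 2.1 kHz.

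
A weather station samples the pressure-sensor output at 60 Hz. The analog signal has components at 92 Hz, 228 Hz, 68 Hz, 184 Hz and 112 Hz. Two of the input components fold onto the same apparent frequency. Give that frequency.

8 Hz

fs/2 = 30 Hz.
92 Hz mod fs = 32 Hz.
32 Hz > fs/2 = 30 Hz, folds to fs − 32 Hz = 28 Hz.
228 Hz mod fs = 48 Hz.
48 Hz > fs/2 = 30 Hz, folds to fs − 48 Hz = 12 Hz.
68 Hz mod fs = 8 Hz.
8 Hz ≤ fs/2 = 30 Hz, appears at 8 Hz.
184 Hz mod fs = 4 Hz.
4 Hz ≤ fs/2 = 30 Hz, appears at 4 Hz.
112 Hz mod fs = 52 Hz.
52 Hz > fs/2 = 30 Hz, folds to fs − 52 Hz = 8 Hz.
68 Hz and 112 Hz both map to 8 Hz.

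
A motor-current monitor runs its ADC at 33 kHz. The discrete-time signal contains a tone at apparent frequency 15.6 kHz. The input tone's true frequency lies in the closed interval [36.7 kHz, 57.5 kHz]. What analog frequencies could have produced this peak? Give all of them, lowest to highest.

Frequencies that alias to 15.6 kHz are k·fs ± 15.6 kHz for integer k ≥ 0.
k=0: 15.6 kHz.
k=1: 17.4 kHz, 48.6 kHz.
k=2: 50.4 kHz, 81.6 kHz.
k=3: 83.4 kHz, 114.6 kHz.
Within [36.7 kHz, 57.5 kHz]: 48.6 kHz, 50.4 kHz.

48.6 kHz, 50.4 kHz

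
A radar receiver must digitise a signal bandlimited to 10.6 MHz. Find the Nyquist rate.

Nyquist rate = 2 × 10.6 MHz = 21.2 MHz.

21.2 MHz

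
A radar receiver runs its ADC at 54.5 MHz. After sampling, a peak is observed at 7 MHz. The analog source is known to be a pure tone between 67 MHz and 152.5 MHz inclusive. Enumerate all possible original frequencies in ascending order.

102 MHz, 116 MHz

Frequencies that alias to 7 MHz are k·fs ± 7 MHz for integer k ≥ 0.
k=0: 7 MHz.
k=1: 47.5 MHz, 61.5 MHz.
k=2: 102 MHz, 116 MHz.
k=3: 156.5 MHz, 170.5 MHz.
Within [67 MHz, 152.5 MHz]: 102 MHz, 116 MHz.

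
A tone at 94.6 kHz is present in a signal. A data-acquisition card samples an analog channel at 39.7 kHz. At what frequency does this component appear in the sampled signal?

15.2 kHz

94.6 kHz mod fs = 15.2 kHz.
15.2 kHz ≤ fs/2 = 19.85 kHz, appears at 15.2 kHz.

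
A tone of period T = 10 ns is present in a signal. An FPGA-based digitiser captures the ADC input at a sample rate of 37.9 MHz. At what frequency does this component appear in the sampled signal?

T = 10 ns → f = 1/T = 100 MHz.
100 MHz mod fs = 24.2 MHz.
24.2 MHz > fs/2 = 18.95 MHz, folds to fs − 24.2 MHz = 13.7 MHz.

13.7 MHz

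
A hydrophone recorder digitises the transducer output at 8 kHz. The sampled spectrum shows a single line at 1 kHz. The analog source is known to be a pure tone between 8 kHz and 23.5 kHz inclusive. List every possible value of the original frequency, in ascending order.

9 kHz, 15 kHz, 17 kHz, 23 kHz

Frequencies that alias to 1 kHz are k·fs ± 1 kHz for integer k ≥ 0.
k=0: 1 kHz.
k=1: 7 kHz, 9 kHz.
k=2: 15 kHz, 17 kHz.
k=3: 23 kHz, 25 kHz.
k=4: 31 kHz, 33 kHz.
Within [8 kHz, 23.5 kHz]: 9 kHz, 15 kHz, 17 kHz, 23 kHz.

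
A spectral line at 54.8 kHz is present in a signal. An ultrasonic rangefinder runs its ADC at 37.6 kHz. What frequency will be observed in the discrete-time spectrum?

17.2 kHz

54.8 kHz mod fs = 17.2 kHz.
17.2 kHz ≤ fs/2 = 18.8 kHz, appears at 17.2 kHz.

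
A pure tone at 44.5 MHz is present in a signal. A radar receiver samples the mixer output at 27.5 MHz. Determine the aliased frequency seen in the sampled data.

44.5 MHz mod fs = 17 MHz.
17 MHz > fs/2 = 13.75 MHz, folds to fs − 17 MHz = 10.5 MHz.

10.5 MHz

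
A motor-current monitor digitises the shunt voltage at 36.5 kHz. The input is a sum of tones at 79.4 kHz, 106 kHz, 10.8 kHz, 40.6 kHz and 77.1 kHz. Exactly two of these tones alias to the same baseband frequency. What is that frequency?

4.1 kHz

fs/2 = 18.25 kHz.
79.4 kHz mod fs = 6.4 kHz.
6.4 kHz ≤ fs/2 = 18.25 kHz, appears at 6.4 kHz.
106 kHz mod fs = 33 kHz.
33 kHz > fs/2 = 18.25 kHz, folds to fs − 33 kHz = 3.5 kHz.
10.8 kHz ≤ fs/2 = 18.25 kHz, passes unchanged.
40.6 kHz mod fs = 4.1 kHz.
4.1 kHz ≤ fs/2 = 18.25 kHz, appears at 4.1 kHz.
77.1 kHz mod fs = 4.1 kHz.
4.1 kHz ≤ fs/2 = 18.25 kHz, appears at 4.1 kHz.
40.6 kHz and 77.1 kHz both map to 4.1 kHz.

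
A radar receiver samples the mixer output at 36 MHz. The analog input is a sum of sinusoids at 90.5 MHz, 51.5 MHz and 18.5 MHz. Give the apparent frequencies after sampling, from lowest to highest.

15.5 MHz, 17.5 MHz

fs/2 = 18 MHz.
90.5 MHz mod fs = 18.5 MHz.
18.5 MHz > fs/2 = 18 MHz, folds to fs − 18.5 MHz = 17.5 MHz.
51.5 MHz mod fs = 15.5 MHz.
15.5 MHz ≤ fs/2 = 18 MHz, appears at 15.5 MHz.
18.5 MHz > fs/2 = 18 MHz, folds to fs − 18.5 MHz = 17.5 MHz.
Distinct values: {15.5 MHz, 17.5 MHz}.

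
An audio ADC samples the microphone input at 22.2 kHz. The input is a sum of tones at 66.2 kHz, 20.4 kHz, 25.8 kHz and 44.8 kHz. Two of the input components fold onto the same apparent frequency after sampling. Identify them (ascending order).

fs/2 = 11.1 kHz.
66.2 kHz mod fs = 21.8 kHz.
21.8 kHz > fs/2 = 11.1 kHz, folds to fs − 21.8 kHz = 0.4 kHz.
20.4 kHz > fs/2 = 11.1 kHz, folds to fs − 20.4 kHz = 1.8 kHz.
25.8 kHz mod fs = 3.6 kHz.
3.6 kHz ≤ fs/2 = 11.1 kHz, appears at 3.6 kHz.
44.8 kHz mod fs = 0.4 kHz.
0.4 kHz ≤ fs/2 = 11.1 kHz, appears at 0.4 kHz.
44.8 kHz and 66.2 kHz both map to 0.4 kHz.

44.8 kHz, 66.2 kHz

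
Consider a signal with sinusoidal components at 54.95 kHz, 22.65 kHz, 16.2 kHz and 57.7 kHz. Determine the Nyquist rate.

Highest-frequency component: 57.7 kHz.
Nyquist rate = 2 × 57.7 kHz = 115.4 kHz.

115.4 kHz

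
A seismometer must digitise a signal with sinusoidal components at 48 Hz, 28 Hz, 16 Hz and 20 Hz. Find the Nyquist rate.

96 Hz

Highest-frequency component: 48 Hz.
Nyquist rate = 2 × 48 Hz = 96 Hz.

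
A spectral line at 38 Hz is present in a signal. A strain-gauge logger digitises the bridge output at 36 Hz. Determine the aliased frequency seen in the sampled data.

38 Hz mod fs = 2 Hz.
2 Hz ≤ fs/2 = 18 Hz, appears at 2 Hz.

2 Hz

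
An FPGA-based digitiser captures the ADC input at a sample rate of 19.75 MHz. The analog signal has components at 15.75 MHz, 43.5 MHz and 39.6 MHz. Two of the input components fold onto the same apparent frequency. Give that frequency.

fs/2 = 9.875 MHz.
15.75 MHz > fs/2 = 9.875 MHz, folds to fs − 15.75 MHz = 4 MHz.
43.5 MHz mod fs = 4 MHz.
4 MHz ≤ fs/2 = 9.875 MHz, appears at 4 MHz.
39.6 MHz mod fs = 0.1 MHz.
0.1 MHz ≤ fs/2 = 9.875 MHz, appears at 0.1 MHz.
15.75 MHz and 43.5 MHz both map to 4 MHz.

4 MHz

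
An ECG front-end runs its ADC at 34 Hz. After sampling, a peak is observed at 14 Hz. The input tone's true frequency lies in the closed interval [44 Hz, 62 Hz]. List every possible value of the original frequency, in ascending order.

48 Hz, 54 Hz

Frequencies that alias to 14 Hz are k·fs ± 14 Hz for integer k ≥ 0.
k=0: 14 Hz.
k=1: 20 Hz, 48 Hz.
k=2: 54 Hz, 82 Hz.
k=3: 88 Hz, 116 Hz.
Within [44 Hz, 62 Hz]: 48 Hz, 54 Hz.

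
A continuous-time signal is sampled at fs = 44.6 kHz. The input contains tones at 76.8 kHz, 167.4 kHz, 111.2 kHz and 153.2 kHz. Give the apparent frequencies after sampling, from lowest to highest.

11 kHz, 12.4 kHz, 19.4 kHz, 22 kHz

fs/2 = 22.3 kHz.
76.8 kHz mod fs = 32.2 kHz.
32.2 kHz > fs/2 = 22.3 kHz, folds to fs − 32.2 kHz = 12.4 kHz.
167.4 kHz mod fs = 33.6 kHz.
33.6 kHz > fs/2 = 22.3 kHz, folds to fs − 33.6 kHz = 11 kHz.
111.2 kHz mod fs = 22 kHz.
22 kHz ≤ fs/2 = 22.3 kHz, appears at 22 kHz.
153.2 kHz mod fs = 19.4 kHz.
19.4 kHz ≤ fs/2 = 22.3 kHz, appears at 19.4 kHz.
Distinct values: {11 kHz, 12.4 kHz, 19.4 kHz, 22 kHz}.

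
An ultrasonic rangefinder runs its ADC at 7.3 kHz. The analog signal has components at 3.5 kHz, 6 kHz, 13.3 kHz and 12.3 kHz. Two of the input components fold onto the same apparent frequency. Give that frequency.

1.3 kHz

fs/2 = 3.65 kHz.
3.5 kHz ≤ fs/2 = 3.65 kHz, passes unchanged.
6 kHz > fs/2 = 3.65 kHz, folds to fs − 6 kHz = 1.3 kHz.
13.3 kHz mod fs = 6 kHz.
6 kHz > fs/2 = 3.65 kHz, folds to fs − 6 kHz = 1.3 kHz.
12.3 kHz mod fs = 5 kHz.
5 kHz > fs/2 = 3.65 kHz, folds to fs − 5 kHz = 2.3 kHz.
6 kHz and 13.3 kHz both map to 1.3 kHz.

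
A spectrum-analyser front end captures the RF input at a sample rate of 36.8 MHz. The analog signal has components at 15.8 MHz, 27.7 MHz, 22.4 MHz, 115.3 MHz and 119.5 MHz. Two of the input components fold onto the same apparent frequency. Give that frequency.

fs/2 = 18.4 MHz.
15.8 MHz ≤ fs/2 = 18.4 MHz, passes unchanged.
27.7 MHz > fs/2 = 18.4 MHz, folds to fs − 27.7 MHz = 9.1 MHz.
22.4 MHz > fs/2 = 18.4 MHz, folds to fs − 22.4 MHz = 14.4 MHz.
115.3 MHz mod fs = 4.9 MHz.
4.9 MHz ≤ fs/2 = 18.4 MHz, appears at 4.9 MHz.
119.5 MHz mod fs = 9.1 MHz.
9.1 MHz ≤ fs/2 = 18.4 MHz, appears at 9.1 MHz.
27.7 MHz and 119.5 MHz both map to 9.1 MHz.

9.1 MHz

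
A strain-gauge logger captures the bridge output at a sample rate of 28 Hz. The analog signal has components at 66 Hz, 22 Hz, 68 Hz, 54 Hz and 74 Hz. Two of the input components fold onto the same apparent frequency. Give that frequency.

fs/2 = 14 Hz.
66 Hz mod fs = 10 Hz.
10 Hz ≤ fs/2 = 14 Hz, appears at 10 Hz.
22 Hz > fs/2 = 14 Hz, folds to fs − 22 Hz = 6 Hz.
68 Hz mod fs = 12 Hz.
12 Hz ≤ fs/2 = 14 Hz, appears at 12 Hz.
54 Hz mod fs = 26 Hz.
26 Hz > fs/2 = 14 Hz, folds to fs − 26 Hz = 2 Hz.
74 Hz mod fs = 18 Hz.
18 Hz > fs/2 = 14 Hz, folds to fs − 18 Hz = 10 Hz.
66 Hz and 74 Hz both map to 10 Hz.

10 Hz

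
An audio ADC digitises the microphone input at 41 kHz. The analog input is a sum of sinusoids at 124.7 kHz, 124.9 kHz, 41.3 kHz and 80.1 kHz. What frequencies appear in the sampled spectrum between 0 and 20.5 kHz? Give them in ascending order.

fs/2 = 20.5 kHz.
124.7 kHz mod fs = 1.7 kHz.
1.7 kHz ≤ fs/2 = 20.5 kHz, appears at 1.7 kHz.
124.9 kHz mod fs = 1.9 kHz.
1.9 kHz ≤ fs/2 = 20.5 kHz, appears at 1.9 kHz.
41.3 kHz mod fs = 0.3 kHz.
0.3 kHz ≤ fs/2 = 20.5 kHz, appears at 0.3 kHz.
80.1 kHz mod fs = 39.1 kHz.
39.1 kHz > fs/2 = 20.5 kHz, folds to fs − 39.1 kHz = 1.9 kHz.
Distinct values: {0.3 kHz, 1.7 kHz, 1.9 kHz}.

0.3 kHz, 1.7 kHz, 1.9 kHz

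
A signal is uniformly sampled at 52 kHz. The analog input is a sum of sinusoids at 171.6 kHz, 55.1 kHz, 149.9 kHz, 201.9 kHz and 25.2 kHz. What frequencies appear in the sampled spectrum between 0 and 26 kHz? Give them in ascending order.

fs/2 = 26 kHz.
171.6 kHz mod fs = 15.6 kHz.
15.6 kHz ≤ fs/2 = 26 kHz, appears at 15.6 kHz.
55.1 kHz mod fs = 3.1 kHz.
3.1 kHz ≤ fs/2 = 26 kHz, appears at 3.1 kHz.
149.9 kHz mod fs = 45.9 kHz.
45.9 kHz > fs/2 = 26 kHz, folds to fs − 45.9 kHz = 6.1 kHz.
201.9 kHz mod fs = 45.9 kHz.
45.9 kHz > fs/2 = 26 kHz, folds to fs − 45.9 kHz = 6.1 kHz.
25.2 kHz ≤ fs/2 = 26 kHz, passes unchanged.
Distinct values: {3.1 kHz, 6.1 kHz, 15.6 kHz, 25.2 kHz}.

3.1 kHz, 6.1 kHz, 15.6 kHz, 25.2 kHz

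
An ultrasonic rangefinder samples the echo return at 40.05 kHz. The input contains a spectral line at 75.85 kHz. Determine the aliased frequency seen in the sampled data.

4.25 kHz

75.85 kHz mod fs = 35.8 kHz.
35.8 kHz > fs/2 = 20.025 kHz, folds to fs − 35.8 kHz = 4.25 kHz.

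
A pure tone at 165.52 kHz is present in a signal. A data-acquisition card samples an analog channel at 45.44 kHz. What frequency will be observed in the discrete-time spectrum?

16.24 kHz

165.52 kHz mod fs = 29.2 kHz.
29.2 kHz > fs/2 = 22.72 kHz, folds to fs − 29.2 kHz = 16.24 kHz.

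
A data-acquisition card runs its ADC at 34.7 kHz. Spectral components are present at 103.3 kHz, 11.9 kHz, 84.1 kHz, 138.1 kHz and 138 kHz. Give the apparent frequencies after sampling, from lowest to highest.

fs/2 = 17.35 kHz.
103.3 kHz mod fs = 33.9 kHz.
33.9 kHz > fs/2 = 17.35 kHz, folds to fs − 33.9 kHz = 0.8 kHz.
11.9 kHz ≤ fs/2 = 17.35 kHz, passes unchanged.
84.1 kHz mod fs = 14.7 kHz.
14.7 kHz ≤ fs/2 = 17.35 kHz, appears at 14.7 kHz.
138.1 kHz mod fs = 34 kHz.
34 kHz > fs/2 = 17.35 kHz, folds to fs − 34 kHz = 0.7 kHz.
138 kHz mod fs = 33.9 kHz.
33.9 kHz > fs/2 = 17.35 kHz, folds to fs − 33.9 kHz = 0.8 kHz.
Distinct values: {0.7 kHz, 0.8 kHz, 11.9 kHz, 14.7 kHz}.

0.7 kHz, 0.8 kHz, 11.9 kHz, 14.7 kHz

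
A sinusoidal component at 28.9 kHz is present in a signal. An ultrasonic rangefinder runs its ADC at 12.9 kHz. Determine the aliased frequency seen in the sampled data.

28.9 kHz mod fs = 3.1 kHz.
3.1 kHz ≤ fs/2 = 6.45 kHz, appears at 3.1 kHz.

3.1 kHz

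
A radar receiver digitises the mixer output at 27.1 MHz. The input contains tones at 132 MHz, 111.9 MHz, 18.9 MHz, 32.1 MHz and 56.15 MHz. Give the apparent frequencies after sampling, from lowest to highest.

1.95 MHz, 3.5 MHz, 5 MHz, 8.2 MHz

fs/2 = 13.55 MHz.
132 MHz mod fs = 23.6 MHz.
23.6 MHz > fs/2 = 13.55 MHz, folds to fs − 23.6 MHz = 3.5 MHz.
111.9 MHz mod fs = 3.5 MHz.
3.5 MHz ≤ fs/2 = 13.55 MHz, appears at 3.5 MHz.
18.9 MHz > fs/2 = 13.55 MHz, folds to fs − 18.9 MHz = 8.2 MHz.
32.1 MHz mod fs = 5 MHz.
5 MHz ≤ fs/2 = 13.55 MHz, appears at 5 MHz.
56.15 MHz mod fs = 1.95 MHz.
1.95 MHz ≤ fs/2 = 13.55 MHz, appears at 1.95 MHz.
Distinct values: {1.95 MHz, 3.5 MHz, 5 MHz, 8.2 MHz}.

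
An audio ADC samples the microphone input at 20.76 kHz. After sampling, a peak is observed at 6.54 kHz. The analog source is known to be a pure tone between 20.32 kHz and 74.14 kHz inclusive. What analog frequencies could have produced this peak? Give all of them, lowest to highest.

Frequencies that alias to 6.54 kHz are k·fs ± 6.54 kHz for integer k ≥ 0.
k=0: 6.54 kHz.
k=1: 14.22 kHz, 27.3 kHz.
k=2: 34.98 kHz, 48.06 kHz.
k=3: 55.74 kHz, 68.82 kHz.
k=4: 76.5 kHz, 89.58 kHz.
Within [20.32 kHz, 74.14 kHz]: 27.3 kHz, 34.98 kHz, 48.06 kHz, 55.74 kHz, 68.82 kHz.

27.3 kHz, 34.98 kHz, 48.06 kHz, 55.74 kHz, 68.82 kHz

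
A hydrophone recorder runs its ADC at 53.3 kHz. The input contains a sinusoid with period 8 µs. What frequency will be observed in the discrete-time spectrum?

T = 8 µs → f = 1/T = 125 kHz.
125 kHz mod fs = 18.4 kHz.
18.4 kHz ≤ fs/2 = 26.65 kHz, appears at 18.4 kHz.

18.4 kHz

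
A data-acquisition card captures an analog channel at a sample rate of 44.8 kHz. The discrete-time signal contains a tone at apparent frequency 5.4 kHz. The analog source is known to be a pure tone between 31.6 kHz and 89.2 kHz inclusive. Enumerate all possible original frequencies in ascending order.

Frequencies that alias to 5.4 kHz are k·fs ± 5.4 kHz for integer k ≥ 0.
k=0: 5.4 kHz.
k=1: 39.4 kHz, 50.2 kHz.
k=2: 84.2 kHz, 95 kHz.
k=3: 129 kHz, 139.8 kHz.
Within [31.6 kHz, 89.2 kHz]: 39.4 kHz, 50.2 kHz, 84.2 kHz.

39.4 kHz, 50.2 kHz, 84.2 kHz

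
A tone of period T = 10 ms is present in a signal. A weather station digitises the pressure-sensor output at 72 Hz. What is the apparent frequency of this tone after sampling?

T = 10 ms → f = 1/T = 100 Hz.
100 Hz mod fs = 28 Hz.
28 Hz ≤ fs/2 = 36 Hz, appears at 28 Hz.

28 Hz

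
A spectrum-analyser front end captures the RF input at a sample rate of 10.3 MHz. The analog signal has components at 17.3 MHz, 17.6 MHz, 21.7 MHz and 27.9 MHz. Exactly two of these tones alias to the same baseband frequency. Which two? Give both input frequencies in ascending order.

fs/2 = 5.15 MHz.
17.3 MHz mod fs = 7 MHz.
7 MHz > fs/2 = 5.15 MHz, folds to fs − 7 MHz = 3.3 MHz.
17.6 MHz mod fs = 7.3 MHz.
7.3 MHz > fs/2 = 5.15 MHz, folds to fs − 7.3 MHz = 3 MHz.
21.7 MHz mod fs = 1.1 MHz.
1.1 MHz ≤ fs/2 = 5.15 MHz, appears at 1.1 MHz.
27.9 MHz mod fs = 7.3 MHz.
7.3 MHz > fs/2 = 5.15 MHz, folds to fs − 7.3 MHz = 3 MHz.
17.6 MHz and 27.9 MHz both map to 3 MHz.

17.6 MHz, 27.9 MHz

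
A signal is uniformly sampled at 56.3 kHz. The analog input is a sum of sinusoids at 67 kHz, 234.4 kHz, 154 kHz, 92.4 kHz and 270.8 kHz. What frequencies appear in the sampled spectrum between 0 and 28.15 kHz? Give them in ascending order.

fs/2 = 28.15 kHz.
67 kHz mod fs = 10.7 kHz.
10.7 kHz ≤ fs/2 = 28.15 kHz, appears at 10.7 kHz.
234.4 kHz mod fs = 9.2 kHz.
9.2 kHz ≤ fs/2 = 28.15 kHz, appears at 9.2 kHz.
154 kHz mod fs = 41.4 kHz.
41.4 kHz > fs/2 = 28.15 kHz, folds to fs − 41.4 kHz = 14.9 kHz.
92.4 kHz mod fs = 36.1 kHz.
36.1 kHz > fs/2 = 28.15 kHz, folds to fs − 36.1 kHz = 20.2 kHz.
270.8 kHz mod fs = 45.6 kHz.
45.6 kHz > fs/2 = 28.15 kHz, folds to fs − 45.6 kHz = 10.7 kHz.
Distinct values: {9.2 kHz, 10.7 kHz, 14.9 kHz, 20.2 kHz}.

9.2 kHz, 10.7 kHz, 14.9 kHz, 20.2 kHz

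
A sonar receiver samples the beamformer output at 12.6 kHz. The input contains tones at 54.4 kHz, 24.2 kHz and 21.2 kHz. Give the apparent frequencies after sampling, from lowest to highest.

fs/2 = 6.3 kHz.
54.4 kHz mod fs = 4 kHz.
4 kHz ≤ fs/2 = 6.3 kHz, appears at 4 kHz.
24.2 kHz mod fs = 11.6 kHz.
11.6 kHz > fs/2 = 6.3 kHz, folds to fs − 11.6 kHz = 1 kHz.
21.2 kHz mod fs = 8.6 kHz.
8.6 kHz > fs/2 = 6.3 kHz, folds to fs − 8.6 kHz = 4 kHz.
Distinct values: {1 kHz, 4 kHz}.

1 kHz, 4 kHz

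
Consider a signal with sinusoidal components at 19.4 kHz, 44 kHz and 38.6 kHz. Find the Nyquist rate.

88 kHz

Highest-frequency component: 44 kHz.
Nyquist rate = 2 × 44 kHz = 88 kHz.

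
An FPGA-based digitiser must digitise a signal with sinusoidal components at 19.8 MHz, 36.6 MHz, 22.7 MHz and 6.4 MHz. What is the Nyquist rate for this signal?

73.2 MHz

Highest-frequency component: 36.6 MHz.
Nyquist rate = 2 × 36.6 MHz = 73.2 MHz.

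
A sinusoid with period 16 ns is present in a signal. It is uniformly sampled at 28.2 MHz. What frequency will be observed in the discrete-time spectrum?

T = 16 ns → f = 1/T = 62.5 MHz.
62.5 MHz mod fs = 6.1 MHz.
6.1 MHz ≤ fs/2 = 14.1 MHz, appears at 6.1 MHz.

6.1 MHz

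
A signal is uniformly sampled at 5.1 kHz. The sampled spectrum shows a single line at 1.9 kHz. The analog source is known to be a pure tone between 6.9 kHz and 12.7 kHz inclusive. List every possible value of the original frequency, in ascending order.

7 kHz, 8.3 kHz, 12.1 kHz

Frequencies that alias to 1.9 kHz are k·fs ± 1.9 kHz for integer k ≥ 0.
k=0: 1.9 kHz.
k=1: 3.2 kHz, 7 kHz.
k=2: 8.3 kHz, 12.1 kHz.
k=3: 13.4 kHz, 17.2 kHz.
Within [6.9 kHz, 12.7 kHz]: 7 kHz, 8.3 kHz, 12.1 kHz.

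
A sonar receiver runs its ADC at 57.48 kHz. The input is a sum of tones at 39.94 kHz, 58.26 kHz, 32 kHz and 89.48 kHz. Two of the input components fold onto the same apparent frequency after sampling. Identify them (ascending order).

32 kHz, 89.48 kHz

fs/2 = 28.74 kHz.
39.94 kHz > fs/2 = 28.74 kHz, folds to fs − 39.94 kHz = 17.54 kHz.
58.26 kHz mod fs = 0.78 kHz.
0.78 kHz ≤ fs/2 = 28.74 kHz, appears at 0.78 kHz.
32 kHz > fs/2 = 28.74 kHz, folds to fs − 32 kHz = 25.48 kHz.
89.48 kHz mod fs = 32 kHz.
32 kHz > fs/2 = 28.74 kHz, folds to fs − 32 kHz = 25.48 kHz.
32 kHz and 89.48 kHz both map to 25.48 kHz.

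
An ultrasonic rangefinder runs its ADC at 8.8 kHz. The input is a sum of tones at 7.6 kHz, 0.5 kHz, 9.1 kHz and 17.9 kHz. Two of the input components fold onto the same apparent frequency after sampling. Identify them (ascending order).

9.1 kHz, 17.9 kHz

fs/2 = 4.4 kHz.
7.6 kHz > fs/2 = 4.4 kHz, folds to fs − 7.6 kHz = 1.2 kHz.
0.5 kHz ≤ fs/2 = 4.4 kHz, passes unchanged.
9.1 kHz mod fs = 0.3 kHz.
0.3 kHz ≤ fs/2 = 4.4 kHz, appears at 0.3 kHz.
17.9 kHz mod fs = 0.3 kHz.
0.3 kHz ≤ fs/2 = 4.4 kHz, appears at 0.3 kHz.
9.1 kHz and 17.9 kHz both map to 0.3 kHz.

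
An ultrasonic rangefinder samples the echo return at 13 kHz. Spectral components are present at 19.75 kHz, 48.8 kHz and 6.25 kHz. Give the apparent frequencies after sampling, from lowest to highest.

fs/2 = 6.5 kHz.
19.75 kHz mod fs = 6.75 kHz.
6.75 kHz > fs/2 = 6.5 kHz, folds to fs − 6.75 kHz = 6.25 kHz.
48.8 kHz mod fs = 9.8 kHz.
9.8 kHz > fs/2 = 6.5 kHz, folds to fs − 9.8 kHz = 3.2 kHz.
6.25 kHz ≤ fs/2 = 6.5 kHz, passes unchanged.
Distinct values: {3.2 kHz, 6.25 kHz}.

3.2 kHz, 6.25 kHz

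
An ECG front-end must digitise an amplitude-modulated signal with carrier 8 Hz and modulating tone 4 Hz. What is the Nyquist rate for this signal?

AM sidebands sit at fc ± fm = 4 Hz and 12 Hz.
Highest-frequency component: 12 Hz.
Nyquist rate = 2 × 12 Hz = 24 Hz.

24 Hz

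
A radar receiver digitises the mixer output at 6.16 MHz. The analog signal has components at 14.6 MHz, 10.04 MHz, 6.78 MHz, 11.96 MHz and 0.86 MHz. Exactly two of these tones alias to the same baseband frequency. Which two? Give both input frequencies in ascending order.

fs/2 = 3.08 MHz.
14.6 MHz mod fs = 2.28 MHz.
2.28 MHz ≤ fs/2 = 3.08 MHz, appears at 2.28 MHz.
10.04 MHz mod fs = 3.88 MHz.
3.88 MHz > fs/2 = 3.08 MHz, folds to fs − 3.88 MHz = 2.28 MHz.
6.78 MHz mod fs = 0.62 MHz.
0.62 MHz ≤ fs/2 = 3.08 MHz, appears at 0.62 MHz.
11.96 MHz mod fs = 5.8 MHz.
5.8 MHz > fs/2 = 3.08 MHz, folds to fs − 5.8 MHz = 0.36 MHz.
0.86 MHz ≤ fs/2 = 3.08 MHz, passes unchanged.
10.04 MHz and 14.6 MHz both map to 2.28 MHz.

10.04 MHz, 14.6 MHz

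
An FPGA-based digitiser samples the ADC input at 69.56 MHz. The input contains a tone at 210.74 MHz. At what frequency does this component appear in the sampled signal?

210.74 MHz mod fs = 2.06 MHz.
2.06 MHz ≤ fs/2 = 34.78 MHz, appears at 2.06 MHz.

2.06 MHz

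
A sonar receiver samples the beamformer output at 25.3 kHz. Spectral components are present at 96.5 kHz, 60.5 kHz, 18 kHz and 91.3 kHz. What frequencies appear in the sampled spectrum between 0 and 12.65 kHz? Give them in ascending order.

fs/2 = 12.65 kHz.
96.5 kHz mod fs = 20.6 kHz.
20.6 kHz > fs/2 = 12.65 kHz, folds to fs − 20.6 kHz = 4.7 kHz.
60.5 kHz mod fs = 9.9 kHz.
9.9 kHz ≤ fs/2 = 12.65 kHz, appears at 9.9 kHz.
18 kHz > fs/2 = 12.65 kHz, folds to fs − 18 kHz = 7.3 kHz.
91.3 kHz mod fs = 15.4 kHz.
15.4 kHz > fs/2 = 12.65 kHz, folds to fs − 15.4 kHz = 9.9 kHz.
Distinct values: {4.7 kHz, 7.3 kHz, 9.9 kHz}.

4.7 kHz, 7.3 kHz, 9.9 kHz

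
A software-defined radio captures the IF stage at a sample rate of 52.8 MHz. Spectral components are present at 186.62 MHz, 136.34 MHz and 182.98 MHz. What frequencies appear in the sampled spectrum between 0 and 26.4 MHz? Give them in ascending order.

22.06 MHz, 24.58 MHz

fs/2 = 26.4 MHz.
186.62 MHz mod fs = 28.22 MHz.
28.22 MHz > fs/2 = 26.4 MHz, folds to fs − 28.22 MHz = 24.58 MHz.
136.34 MHz mod fs = 30.74 MHz.
30.74 MHz > fs/2 = 26.4 MHz, folds to fs − 30.74 MHz = 22.06 MHz.
182.98 MHz mod fs = 24.58 MHz.
24.58 MHz ≤ fs/2 = 26.4 MHz, appears at 24.58 MHz.
Distinct values: {22.06 MHz, 24.58 MHz}.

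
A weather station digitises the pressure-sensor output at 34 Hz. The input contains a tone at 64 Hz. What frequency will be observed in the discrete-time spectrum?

4 Hz

64 Hz mod fs = 30 Hz.
30 Hz > fs/2 = 17 Hz, folds to fs − 30 Hz = 4 Hz.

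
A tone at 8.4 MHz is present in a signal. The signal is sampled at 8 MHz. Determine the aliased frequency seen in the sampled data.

8.4 MHz mod fs = 0.4 MHz.
0.4 MHz ≤ fs/2 = 4 MHz, appears at 0.4 MHz.

0.4 MHz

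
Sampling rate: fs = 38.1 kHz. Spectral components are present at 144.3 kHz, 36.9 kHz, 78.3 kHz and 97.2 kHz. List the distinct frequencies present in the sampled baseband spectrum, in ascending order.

1.2 kHz, 2.1 kHz, 8.1 kHz, 17.1 kHz

fs/2 = 19.05 kHz.
144.3 kHz mod fs = 30 kHz.
30 kHz > fs/2 = 19.05 kHz, folds to fs − 30 kHz = 8.1 kHz.
36.9 kHz > fs/2 = 19.05 kHz, folds to fs − 36.9 kHz = 1.2 kHz.
78.3 kHz mod fs = 2.1 kHz.
2.1 kHz ≤ fs/2 = 19.05 kHz, appears at 2.1 kHz.
97.2 kHz mod fs = 21 kHz.
21 kHz > fs/2 = 19.05 kHz, folds to fs − 21 kHz = 17.1 kHz.
Distinct values: {1.2 kHz, 2.1 kHz, 8.1 kHz, 17.1 kHz}.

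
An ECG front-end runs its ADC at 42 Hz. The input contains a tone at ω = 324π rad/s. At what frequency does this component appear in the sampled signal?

ω = 324π rad/s → f = ω/(2π) = 162 Hz.
162 Hz mod fs = 36 Hz.
36 Hz > fs/2 = 21 Hz, folds to fs − 36 Hz = 6 Hz.

6 Hz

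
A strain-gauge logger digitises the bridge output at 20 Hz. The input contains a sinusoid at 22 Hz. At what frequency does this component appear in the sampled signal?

22 Hz mod fs = 2 Hz.
2 Hz ≤ fs/2 = 10 Hz, appears at 2 Hz.

2 Hz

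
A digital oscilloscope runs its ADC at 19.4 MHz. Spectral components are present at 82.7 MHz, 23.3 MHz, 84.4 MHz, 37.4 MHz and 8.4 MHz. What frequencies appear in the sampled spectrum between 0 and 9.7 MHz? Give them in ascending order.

1.4 MHz, 3.9 MHz, 5.1 MHz, 6.8 MHz, 8.4 MHz

fs/2 = 9.7 MHz.
82.7 MHz mod fs = 5.1 MHz.
5.1 MHz ≤ fs/2 = 9.7 MHz, appears at 5.1 MHz.
23.3 MHz mod fs = 3.9 MHz.
3.9 MHz ≤ fs/2 = 9.7 MHz, appears at 3.9 MHz.
84.4 MHz mod fs = 6.8 MHz.
6.8 MHz ≤ fs/2 = 9.7 MHz, appears at 6.8 MHz.
37.4 MHz mod fs = 18 MHz.
18 MHz > fs/2 = 9.7 MHz, folds to fs − 18 MHz = 1.4 MHz.
8.4 MHz ≤ fs/2 = 9.7 MHz, passes unchanged.
Distinct values: {1.4 MHz, 3.9 MHz, 5.1 MHz, 6.8 MHz, 8.4 MHz}.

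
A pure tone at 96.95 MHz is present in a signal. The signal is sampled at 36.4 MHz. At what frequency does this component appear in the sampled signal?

96.95 MHz mod fs = 24.15 MHz.
24.15 MHz > fs/2 = 18.2 MHz, folds to fs − 24.15 MHz = 12.25 MHz.

12.25 MHz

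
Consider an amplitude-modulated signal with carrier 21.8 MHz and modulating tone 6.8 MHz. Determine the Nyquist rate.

AM sidebands sit at fc ± fm = 15 MHz and 28.6 MHz.
Highest-frequency component: 28.6 MHz.
Nyquist rate = 2 × 28.6 MHz = 57.2 MHz.

57.2 MHz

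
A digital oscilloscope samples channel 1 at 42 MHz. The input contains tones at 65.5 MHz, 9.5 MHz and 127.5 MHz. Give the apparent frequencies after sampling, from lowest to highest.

1.5 MHz, 9.5 MHz, 18.5 MHz

fs/2 = 21 MHz.
65.5 MHz mod fs = 23.5 MHz.
23.5 MHz > fs/2 = 21 MHz, folds to fs − 23.5 MHz = 18.5 MHz.
9.5 MHz ≤ fs/2 = 21 MHz, passes unchanged.
127.5 MHz mod fs = 1.5 MHz.
1.5 MHz ≤ fs/2 = 21 MHz, appears at 1.5 MHz.
Distinct values: {1.5 MHz, 9.5 MHz, 18.5 MHz}.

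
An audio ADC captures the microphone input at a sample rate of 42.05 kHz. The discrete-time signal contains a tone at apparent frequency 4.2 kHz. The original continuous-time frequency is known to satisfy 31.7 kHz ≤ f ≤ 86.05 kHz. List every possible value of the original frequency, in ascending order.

Frequencies that alias to 4.2 kHz are k·fs ± 4.2 kHz for integer k ≥ 0.
k=0: 4.2 kHz.
k=1: 37.85 kHz, 46.25 kHz.
k=2: 79.9 kHz, 88.3 kHz.
k=3: 121.95 kHz, 130.35 kHz.
Within [31.7 kHz, 86.05 kHz]: 37.85 kHz, 46.25 kHz, 79.9 kHz.

37.85 kHz, 46.25 kHz, 79.9 kHz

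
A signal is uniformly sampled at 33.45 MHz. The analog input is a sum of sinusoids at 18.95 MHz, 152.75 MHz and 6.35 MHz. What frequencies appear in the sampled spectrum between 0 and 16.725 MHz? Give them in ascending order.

fs/2 = 16.725 MHz.
18.95 MHz > fs/2 = 16.725 MHz, folds to fs − 18.95 MHz = 14.5 MHz.
152.75 MHz mod fs = 18.95 MHz.
18.95 MHz > fs/2 = 16.725 MHz, folds to fs − 18.95 MHz = 14.5 MHz.
6.35 MHz ≤ fs/2 = 16.725 MHz, passes unchanged.
Distinct values: {6.35 MHz, 14.5 MHz}.

6.35 MHz, 14.5 MHz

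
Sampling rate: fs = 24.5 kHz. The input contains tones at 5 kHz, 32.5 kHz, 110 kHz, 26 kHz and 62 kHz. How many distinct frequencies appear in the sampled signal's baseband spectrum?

fs/2 = 12.25 kHz.
5 kHz ≤ fs/2 = 12.25 kHz, passes unchanged.
32.5 kHz mod fs = 8 kHz.
8 kHz ≤ fs/2 = 12.25 kHz, appears at 8 kHz.
110 kHz mod fs = 12 kHz.
12 kHz ≤ fs/2 = 12.25 kHz, appears at 12 kHz.
26 kHz mod fs = 1.5 kHz.
1.5 kHz ≤ fs/2 = 12.25 kHz, appears at 1.5 kHz.
62 kHz mod fs = 13 kHz.
13 kHz > fs/2 = 12.25 kHz, folds to fs − 13 kHz = 11.5 kHz.
Distinct values: {1.5 kHz, 5 kHz, 8 kHz, 11.5 kHz, 12 kHz} → 5.

5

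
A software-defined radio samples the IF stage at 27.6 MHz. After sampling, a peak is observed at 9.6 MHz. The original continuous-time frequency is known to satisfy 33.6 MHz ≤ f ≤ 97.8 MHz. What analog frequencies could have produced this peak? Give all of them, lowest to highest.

Frequencies that alias to 9.6 MHz are k·fs ± 9.6 MHz for integer k ≥ 0.
k=0: 9.6 MHz.
k=1: 18 MHz, 37.2 MHz.
k=2: 45.6 MHz, 64.8 MHz.
k=3: 73.2 MHz, 92.4 MHz.
k=4: 100.8 MHz, 120 MHz.
Within [33.6 MHz, 97.8 MHz]: 37.2 MHz, 45.6 MHz, 64.8 MHz, 73.2 MHz, 92.4 MHz.

37.2 MHz, 45.6 MHz, 64.8 MHz, 73.2 MHz, 92.4 MHz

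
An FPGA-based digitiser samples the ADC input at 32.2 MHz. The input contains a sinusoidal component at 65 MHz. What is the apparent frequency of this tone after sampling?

65 MHz mod fs = 0.6 MHz.
0.6 MHz ≤ fs/2 = 16.1 MHz, appears at 0.6 MHz.

0.6 MHz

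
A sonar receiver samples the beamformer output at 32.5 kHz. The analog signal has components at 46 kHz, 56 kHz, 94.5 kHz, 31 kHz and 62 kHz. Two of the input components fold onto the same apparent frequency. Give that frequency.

fs/2 = 16.25 kHz.
46 kHz mod fs = 13.5 kHz.
13.5 kHz ≤ fs/2 = 16.25 kHz, appears at 13.5 kHz.
56 kHz mod fs = 23.5 kHz.
23.5 kHz > fs/2 = 16.25 kHz, folds to fs − 23.5 kHz = 9 kHz.
94.5 kHz mod fs = 29.5 kHz.
29.5 kHz > fs/2 = 16.25 kHz, folds to fs − 29.5 kHz = 3 kHz.
31 kHz > fs/2 = 16.25 kHz, folds to fs − 31 kHz = 1.5 kHz.
62 kHz mod fs = 29.5 kHz.
29.5 kHz > fs/2 = 16.25 kHz, folds to fs − 29.5 kHz = 3 kHz.
62 kHz and 94.5 kHz both map to 3 kHz.

3 kHz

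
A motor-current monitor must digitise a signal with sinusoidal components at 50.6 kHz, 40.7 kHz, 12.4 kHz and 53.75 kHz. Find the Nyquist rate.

Highest-frequency component: 53.75 kHz.
Nyquist rate = 2 × 53.75 kHz = 107.5 kHz.

107.5 kHz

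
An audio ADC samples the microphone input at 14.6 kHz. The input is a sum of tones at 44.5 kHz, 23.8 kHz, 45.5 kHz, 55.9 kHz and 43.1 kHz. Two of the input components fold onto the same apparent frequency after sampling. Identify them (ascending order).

fs/2 = 7.3 kHz.
44.5 kHz mod fs = 0.7 kHz.
0.7 kHz ≤ fs/2 = 7.3 kHz, appears at 0.7 kHz.
23.8 kHz mod fs = 9.2 kHz.
9.2 kHz > fs/2 = 7.3 kHz, folds to fs − 9.2 kHz = 5.4 kHz.
45.5 kHz mod fs = 1.7 kHz.
1.7 kHz ≤ fs/2 = 7.3 kHz, appears at 1.7 kHz.
55.9 kHz mod fs = 12.1 kHz.
12.1 kHz > fs/2 = 7.3 kHz, folds to fs − 12.1 kHz = 2.5 kHz.
43.1 kHz mod fs = 13.9 kHz.
13.9 kHz > fs/2 = 7.3 kHz, folds to fs − 13.9 kHz = 0.7 kHz.
43.1 kHz and 44.5 kHz both map to 0.7 kHz.

43.1 kHz, 44.5 kHz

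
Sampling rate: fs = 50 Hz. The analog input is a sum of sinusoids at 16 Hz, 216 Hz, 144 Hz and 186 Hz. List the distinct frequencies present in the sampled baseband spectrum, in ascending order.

6 Hz, 14 Hz, 16 Hz

fs/2 = 25 Hz.
16 Hz ≤ fs/2 = 25 Hz, passes unchanged.
216 Hz mod fs = 16 Hz.
16 Hz ≤ fs/2 = 25 Hz, appears at 16 Hz.
144 Hz mod fs = 44 Hz.
44 Hz > fs/2 = 25 Hz, folds to fs − 44 Hz = 6 Hz.
186 Hz mod fs = 36 Hz.
36 Hz > fs/2 = 25 Hz, folds to fs − 36 Hz = 14 Hz.
Distinct values: {6 Hz, 14 Hz, 16 Hz}.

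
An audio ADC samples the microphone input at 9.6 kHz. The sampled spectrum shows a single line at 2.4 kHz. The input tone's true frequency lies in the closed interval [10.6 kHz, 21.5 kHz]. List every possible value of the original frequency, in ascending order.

12 kHz, 16.8 kHz

Frequencies that alias to 2.4 kHz are k·fs ± 2.4 kHz for integer k ≥ 0.
k=0: 2.4 kHz.
k=1: 7.2 kHz, 12 kHz.
k=2: 16.8 kHz, 21.6 kHz.
k=3: 26.4 kHz, 31.2 kHz.
Within [10.6 kHz, 21.5 kHz]: 12 kHz, 16.8 kHz.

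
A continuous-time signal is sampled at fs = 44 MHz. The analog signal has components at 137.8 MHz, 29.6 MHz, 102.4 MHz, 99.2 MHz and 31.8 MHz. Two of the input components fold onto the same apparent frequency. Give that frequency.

fs/2 = 22 MHz.
137.8 MHz mod fs = 5.8 MHz.
5.8 MHz ≤ fs/2 = 22 MHz, appears at 5.8 MHz.
29.6 MHz > fs/2 = 22 MHz, folds to fs − 29.6 MHz = 14.4 MHz.
102.4 MHz mod fs = 14.4 MHz.
14.4 MHz ≤ fs/2 = 22 MHz, appears at 14.4 MHz.
99.2 MHz mod fs = 11.2 MHz.
11.2 MHz ≤ fs/2 = 22 MHz, appears at 11.2 MHz.
31.8 MHz > fs/2 = 22 MHz, folds to fs − 31.8 MHz = 12.2 MHz.
29.6 MHz and 102.4 MHz both map to 14.4 MHz.

14.4 MHz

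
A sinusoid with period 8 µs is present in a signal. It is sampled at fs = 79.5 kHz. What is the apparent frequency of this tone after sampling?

34 kHz

T = 8 µs → f = 1/T = 125 kHz.
125 kHz mod fs = 45.5 kHz.
45.5 kHz > fs/2 = 39.75 kHz, folds to fs − 45.5 kHz = 34 kHz.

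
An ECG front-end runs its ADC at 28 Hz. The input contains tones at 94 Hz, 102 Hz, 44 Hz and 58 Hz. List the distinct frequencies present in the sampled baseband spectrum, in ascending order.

fs/2 = 14 Hz.
94 Hz mod fs = 10 Hz.
10 Hz ≤ fs/2 = 14 Hz, appears at 10 Hz.
102 Hz mod fs = 18 Hz.
18 Hz > fs/2 = 14 Hz, folds to fs − 18 Hz = 10 Hz.
44 Hz mod fs = 16 Hz.
16 Hz > fs/2 = 14 Hz, folds to fs − 16 Hz = 12 Hz.
58 Hz mod fs = 2 Hz.
2 Hz ≤ fs/2 = 14 Hz, appears at 2 Hz.
Distinct values: {2 Hz, 10 Hz, 12 Hz}.

2 Hz, 10 Hz, 12 Hz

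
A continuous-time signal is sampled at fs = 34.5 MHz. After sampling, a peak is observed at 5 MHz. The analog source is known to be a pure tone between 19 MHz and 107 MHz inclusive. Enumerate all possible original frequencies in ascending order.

29.5 MHz, 39.5 MHz, 64 MHz, 74 MHz, 98.5 MHz

Frequencies that alias to 5 MHz are k·fs ± 5 MHz for integer k ≥ 0.
k=0: 5 MHz.
k=1: 29.5 MHz, 39.5 MHz.
k=2: 64 MHz, 74 MHz.
k=3: 98.5 MHz, 108.5 MHz.
k=4: 133 MHz, 143 MHz.
Within [19 MHz, 107 MHz]: 29.5 MHz, 39.5 MHz, 64 MHz, 74 MHz, 98.5 MHz.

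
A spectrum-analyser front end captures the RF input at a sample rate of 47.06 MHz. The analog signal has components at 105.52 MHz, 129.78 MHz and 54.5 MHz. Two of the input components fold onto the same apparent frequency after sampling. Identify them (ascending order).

fs/2 = 23.53 MHz.
105.52 MHz mod fs = 11.4 MHz.
11.4 MHz ≤ fs/2 = 23.53 MHz, appears at 11.4 MHz.
129.78 MHz mod fs = 35.66 MHz.
35.66 MHz > fs/2 = 23.53 MHz, folds to fs − 35.66 MHz = 11.4 MHz.
54.5 MHz mod fs = 7.44 MHz.
7.44 MHz ≤ fs/2 = 23.53 MHz, appears at 7.44 MHz.
105.52 MHz and 129.78 MHz both map to 11.4 MHz.

105.52 MHz, 129.78 MHz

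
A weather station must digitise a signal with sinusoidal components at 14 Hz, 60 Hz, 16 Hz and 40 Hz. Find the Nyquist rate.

Highest-frequency component: 60 Hz.
Nyquist rate = 2 × 60 Hz = 120 Hz.

120 Hz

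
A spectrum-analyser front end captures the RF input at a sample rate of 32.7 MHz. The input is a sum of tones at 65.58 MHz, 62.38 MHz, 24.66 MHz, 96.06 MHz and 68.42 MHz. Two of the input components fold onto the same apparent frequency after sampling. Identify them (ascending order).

62.38 MHz, 68.42 MHz

fs/2 = 16.35 MHz.
65.58 MHz mod fs = 0.18 MHz.
0.18 MHz ≤ fs/2 = 16.35 MHz, appears at 0.18 MHz.
62.38 MHz mod fs = 29.68 MHz.
29.68 MHz > fs/2 = 16.35 MHz, folds to fs − 29.68 MHz = 3.02 MHz.
24.66 MHz > fs/2 = 16.35 MHz, folds to fs − 24.66 MHz = 8.04 MHz.
96.06 MHz mod fs = 30.66 MHz.
30.66 MHz > fs/2 = 16.35 MHz, folds to fs − 30.66 MHz = 2.04 MHz.
68.42 MHz mod fs = 3.02 MHz.
3.02 MHz ≤ fs/2 = 16.35 MHz, appears at 3.02 MHz.
62.38 MHz and 68.42 MHz both map to 3.02 MHz.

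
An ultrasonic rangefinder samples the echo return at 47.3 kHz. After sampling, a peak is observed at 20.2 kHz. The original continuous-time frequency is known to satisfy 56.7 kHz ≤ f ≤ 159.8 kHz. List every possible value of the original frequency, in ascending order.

67.5 kHz, 74.4 kHz, 114.8 kHz, 121.7 kHz

Frequencies that alias to 20.2 kHz are k·fs ± 20.2 kHz for integer k ≥ 0.
k=0: 20.2 kHz.
k=1: 27.1 kHz, 67.5 kHz.
k=2: 74.4 kHz, 114.8 kHz.
k=3: 121.7 kHz, 162.1 kHz.
k=4: 169 kHz, 209.4 kHz.
Within [56.7 kHz, 159.8 kHz]: 67.5 kHz, 74.4 kHz, 114.8 kHz, 121.7 kHz.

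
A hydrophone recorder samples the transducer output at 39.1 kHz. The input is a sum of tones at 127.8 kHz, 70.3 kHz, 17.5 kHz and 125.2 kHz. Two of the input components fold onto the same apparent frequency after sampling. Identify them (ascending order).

70.3 kHz, 125.2 kHz

fs/2 = 19.55 kHz.
127.8 kHz mod fs = 10.5 kHz.
10.5 kHz ≤ fs/2 = 19.55 kHz, appears at 10.5 kHz.
70.3 kHz mod fs = 31.2 kHz.
31.2 kHz > fs/2 = 19.55 kHz, folds to fs − 31.2 kHz = 7.9 kHz.
17.5 kHz ≤ fs/2 = 19.55 kHz, passes unchanged.
125.2 kHz mod fs = 7.9 kHz.
7.9 kHz ≤ fs/2 = 19.55 kHz, appears at 7.9 kHz.
70.3 kHz and 125.2 kHz both map to 7.9 kHz.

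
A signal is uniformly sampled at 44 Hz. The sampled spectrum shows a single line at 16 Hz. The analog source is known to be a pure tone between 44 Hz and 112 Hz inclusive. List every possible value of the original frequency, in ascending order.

60 Hz, 72 Hz, 104 Hz

Frequencies that alias to 16 Hz are k·fs ± 16 Hz for integer k ≥ 0.
k=0: 16 Hz.
k=1: 28 Hz, 60 Hz.
k=2: 72 Hz, 104 Hz.
k=3: 116 Hz, 148 Hz.
Within [44 Hz, 112 Hz]: 60 Hz, 72 Hz, 104 Hz.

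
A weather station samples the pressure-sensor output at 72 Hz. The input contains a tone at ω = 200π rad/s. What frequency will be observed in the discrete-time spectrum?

ω = 200π rad/s → f = ω/(2π) = 100 Hz.
100 Hz mod fs = 28 Hz.
28 Hz ≤ fs/2 = 36 Hz, appears at 28 Hz.

28 Hz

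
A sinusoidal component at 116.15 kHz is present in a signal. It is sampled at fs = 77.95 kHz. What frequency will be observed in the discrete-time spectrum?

116.15 kHz mod fs = 38.2 kHz.
38.2 kHz ≤ fs/2 = 38.975 kHz, appears at 38.2 kHz.

38.2 kHz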